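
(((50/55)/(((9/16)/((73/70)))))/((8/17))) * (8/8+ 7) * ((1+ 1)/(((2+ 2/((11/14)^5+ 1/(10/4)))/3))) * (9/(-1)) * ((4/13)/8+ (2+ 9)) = -765617804344/217837763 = -3514.62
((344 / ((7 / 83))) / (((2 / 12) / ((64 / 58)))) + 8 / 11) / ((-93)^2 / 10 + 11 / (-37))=22312275760 / 714343399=31.23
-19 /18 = -1.06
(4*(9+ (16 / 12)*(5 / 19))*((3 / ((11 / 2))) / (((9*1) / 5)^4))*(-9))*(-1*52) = 138580000 / 152361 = 909.55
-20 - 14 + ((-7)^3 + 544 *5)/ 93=-785/ 93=-8.44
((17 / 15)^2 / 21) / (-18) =-289 / 85050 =-0.00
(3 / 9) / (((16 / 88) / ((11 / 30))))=121 / 180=0.67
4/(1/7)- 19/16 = 429/16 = 26.81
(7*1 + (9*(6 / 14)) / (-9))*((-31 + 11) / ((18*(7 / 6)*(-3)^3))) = 920 / 3969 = 0.23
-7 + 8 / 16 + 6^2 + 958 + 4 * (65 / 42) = 41735 / 42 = 993.69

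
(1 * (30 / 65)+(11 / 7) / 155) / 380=6653 / 5359900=0.00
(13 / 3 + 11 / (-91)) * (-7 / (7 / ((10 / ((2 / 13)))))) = -5750 / 21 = -273.81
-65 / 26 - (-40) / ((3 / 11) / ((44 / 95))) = 7459 / 114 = 65.43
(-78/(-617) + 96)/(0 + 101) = 59310/62317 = 0.95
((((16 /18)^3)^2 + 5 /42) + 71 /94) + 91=16149935336 /174844089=92.37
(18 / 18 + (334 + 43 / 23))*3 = 23244 / 23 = 1010.61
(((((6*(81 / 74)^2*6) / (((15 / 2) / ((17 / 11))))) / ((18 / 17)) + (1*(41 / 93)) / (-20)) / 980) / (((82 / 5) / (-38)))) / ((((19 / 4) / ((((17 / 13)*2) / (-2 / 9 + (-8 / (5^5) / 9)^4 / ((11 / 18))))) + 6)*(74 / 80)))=-3510641625624275207519531250 / 918089814740491720770397471769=-0.00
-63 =-63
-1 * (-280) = 280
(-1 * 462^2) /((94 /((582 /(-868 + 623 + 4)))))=62112204 /11327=5483.55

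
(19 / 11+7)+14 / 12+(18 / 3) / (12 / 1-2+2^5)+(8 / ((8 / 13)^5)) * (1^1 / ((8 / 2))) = 123754987 / 3784704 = 32.70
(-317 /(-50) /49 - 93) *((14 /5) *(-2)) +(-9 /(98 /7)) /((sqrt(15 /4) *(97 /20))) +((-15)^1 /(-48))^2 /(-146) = 17008524941 /32704000 - 12 *sqrt(15) /679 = 520.01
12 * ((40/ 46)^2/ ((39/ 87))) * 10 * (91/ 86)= 4872000/ 22747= 214.18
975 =975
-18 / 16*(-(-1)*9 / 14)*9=-729 / 112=-6.51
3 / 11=0.27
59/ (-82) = -59/ 82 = -0.72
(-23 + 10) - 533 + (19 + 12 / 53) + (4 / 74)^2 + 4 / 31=-1184557641 / 2249267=-526.64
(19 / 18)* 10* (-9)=-95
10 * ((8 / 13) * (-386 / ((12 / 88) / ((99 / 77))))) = -2038080 / 91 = -22396.48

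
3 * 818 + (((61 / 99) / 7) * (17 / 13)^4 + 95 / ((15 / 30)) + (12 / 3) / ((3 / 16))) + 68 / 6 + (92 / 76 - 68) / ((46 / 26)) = 22827377597126 / 8649441801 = 2639.17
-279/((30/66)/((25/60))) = -1023/4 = -255.75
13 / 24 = 0.54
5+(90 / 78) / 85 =1108 / 221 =5.01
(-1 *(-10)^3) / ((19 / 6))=6000 / 19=315.79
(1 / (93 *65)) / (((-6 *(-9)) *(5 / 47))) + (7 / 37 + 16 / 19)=1183341791 / 1147401450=1.03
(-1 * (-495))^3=121287375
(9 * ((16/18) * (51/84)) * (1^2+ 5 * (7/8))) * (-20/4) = -3655/28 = -130.54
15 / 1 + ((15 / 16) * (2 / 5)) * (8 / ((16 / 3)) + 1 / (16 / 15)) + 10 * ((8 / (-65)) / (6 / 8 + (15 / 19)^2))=49554511 / 3299712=15.02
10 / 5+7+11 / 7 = 74 / 7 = 10.57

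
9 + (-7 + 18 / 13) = 3.38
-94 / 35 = -2.69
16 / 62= 8 / 31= 0.26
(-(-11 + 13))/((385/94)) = -188/385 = -0.49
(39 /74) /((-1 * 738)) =-0.00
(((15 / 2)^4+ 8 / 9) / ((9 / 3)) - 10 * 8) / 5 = 421193 / 2160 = 195.00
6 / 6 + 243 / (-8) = -235 / 8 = -29.38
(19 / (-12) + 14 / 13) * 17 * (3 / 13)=-1343 / 676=-1.99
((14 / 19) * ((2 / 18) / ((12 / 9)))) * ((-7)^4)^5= 558545864083284007 / 114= 4899525123537579.01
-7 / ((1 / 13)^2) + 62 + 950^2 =901379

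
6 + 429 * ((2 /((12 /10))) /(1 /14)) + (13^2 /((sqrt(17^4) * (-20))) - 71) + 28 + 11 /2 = 57675561 /5780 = 9978.47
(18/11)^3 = 5832/1331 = 4.38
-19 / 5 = -3.80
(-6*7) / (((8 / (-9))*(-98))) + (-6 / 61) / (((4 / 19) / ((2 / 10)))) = -9831 / 17080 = -0.58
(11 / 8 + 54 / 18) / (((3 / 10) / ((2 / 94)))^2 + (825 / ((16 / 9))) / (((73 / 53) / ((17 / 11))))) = 127750 / 21009627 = 0.01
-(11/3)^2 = -121/9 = -13.44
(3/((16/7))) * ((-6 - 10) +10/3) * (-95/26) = 12635/208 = 60.75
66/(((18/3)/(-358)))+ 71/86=-338597/86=-3937.17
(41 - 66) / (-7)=25 / 7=3.57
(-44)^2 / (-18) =-968 / 9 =-107.56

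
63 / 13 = 4.85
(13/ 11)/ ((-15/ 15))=-13/ 11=-1.18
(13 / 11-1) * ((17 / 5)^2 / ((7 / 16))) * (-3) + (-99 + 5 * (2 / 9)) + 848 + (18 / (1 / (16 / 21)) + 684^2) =468605.41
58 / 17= 3.41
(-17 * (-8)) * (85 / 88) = 1445 / 11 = 131.36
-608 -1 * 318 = -926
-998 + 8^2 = -934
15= 15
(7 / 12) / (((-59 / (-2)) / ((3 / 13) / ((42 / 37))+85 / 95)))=3797 / 174876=0.02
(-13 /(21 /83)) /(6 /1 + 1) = -1079 /147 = -7.34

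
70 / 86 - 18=-739 / 43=-17.19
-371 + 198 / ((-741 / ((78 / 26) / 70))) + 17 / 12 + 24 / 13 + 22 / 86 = -1639319309 / 4460820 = -367.49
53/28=1.89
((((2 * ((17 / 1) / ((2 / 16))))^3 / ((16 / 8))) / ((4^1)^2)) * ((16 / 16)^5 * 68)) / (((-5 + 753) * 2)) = 314432 / 11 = 28584.73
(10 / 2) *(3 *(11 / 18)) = 55 / 6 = 9.17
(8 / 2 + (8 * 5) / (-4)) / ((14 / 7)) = -3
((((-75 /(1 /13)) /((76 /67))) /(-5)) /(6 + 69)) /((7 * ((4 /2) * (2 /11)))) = 9581 /10640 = 0.90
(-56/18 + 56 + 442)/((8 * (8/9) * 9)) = 2227/288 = 7.73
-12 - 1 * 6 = -18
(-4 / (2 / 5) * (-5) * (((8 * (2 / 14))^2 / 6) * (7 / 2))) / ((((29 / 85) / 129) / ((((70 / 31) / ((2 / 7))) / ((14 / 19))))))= 138890000 / 899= 154493.88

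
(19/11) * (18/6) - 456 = -4959/11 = -450.82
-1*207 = -207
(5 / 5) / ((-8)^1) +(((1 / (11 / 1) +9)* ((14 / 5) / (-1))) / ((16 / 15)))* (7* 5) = -73511 / 88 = -835.35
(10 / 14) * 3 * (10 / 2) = 75 / 7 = 10.71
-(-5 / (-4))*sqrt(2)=-1.77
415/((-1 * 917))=-415/917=-0.45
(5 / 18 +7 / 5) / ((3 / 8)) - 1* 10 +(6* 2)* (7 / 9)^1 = 514 / 135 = 3.81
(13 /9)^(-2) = 81 /169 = 0.48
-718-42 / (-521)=-374036 / 521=-717.92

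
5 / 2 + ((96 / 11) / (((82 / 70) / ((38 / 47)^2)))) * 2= 24388655 / 1992518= 12.24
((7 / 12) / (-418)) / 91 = -1 / 65208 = -0.00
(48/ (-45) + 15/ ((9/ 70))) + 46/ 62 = 18033/ 155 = 116.34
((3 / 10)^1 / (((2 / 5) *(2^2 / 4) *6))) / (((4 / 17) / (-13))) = -221 / 32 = -6.91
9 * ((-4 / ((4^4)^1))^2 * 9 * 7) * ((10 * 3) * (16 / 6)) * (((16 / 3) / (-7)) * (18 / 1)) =-1215 / 8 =-151.88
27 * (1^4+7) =216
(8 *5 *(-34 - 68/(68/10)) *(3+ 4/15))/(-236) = 4312/177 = 24.36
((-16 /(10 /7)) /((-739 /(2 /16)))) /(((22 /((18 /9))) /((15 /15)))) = 7 /40645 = 0.00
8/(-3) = -8/3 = -2.67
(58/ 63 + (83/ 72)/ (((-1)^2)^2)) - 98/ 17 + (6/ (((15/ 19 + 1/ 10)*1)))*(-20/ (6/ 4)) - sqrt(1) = -137026555/ 1447992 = -94.63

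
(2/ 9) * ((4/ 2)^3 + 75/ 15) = 26/ 9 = 2.89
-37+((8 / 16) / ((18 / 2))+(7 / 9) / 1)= -217 / 6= -36.17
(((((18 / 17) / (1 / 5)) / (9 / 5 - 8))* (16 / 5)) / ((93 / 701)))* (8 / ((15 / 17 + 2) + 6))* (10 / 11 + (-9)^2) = -2425347840 / 1596221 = -1519.43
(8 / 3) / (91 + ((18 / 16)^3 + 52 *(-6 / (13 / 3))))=4096 / 31371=0.13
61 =61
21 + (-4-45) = -28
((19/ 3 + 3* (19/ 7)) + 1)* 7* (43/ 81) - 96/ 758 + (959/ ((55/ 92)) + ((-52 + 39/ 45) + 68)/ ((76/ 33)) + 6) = 644760470017/ 384965460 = 1674.85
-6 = -6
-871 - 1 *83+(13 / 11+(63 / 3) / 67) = -701996 / 737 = -952.50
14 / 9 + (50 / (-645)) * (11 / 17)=9904 / 6579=1.51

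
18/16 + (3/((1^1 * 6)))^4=19/16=1.19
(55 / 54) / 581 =55 / 31374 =0.00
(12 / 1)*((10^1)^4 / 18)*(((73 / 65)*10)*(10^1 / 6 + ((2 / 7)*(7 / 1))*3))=67160000 / 117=574017.09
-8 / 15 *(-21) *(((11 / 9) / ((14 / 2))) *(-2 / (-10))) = 88 / 225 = 0.39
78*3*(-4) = -936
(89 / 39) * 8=712 / 39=18.26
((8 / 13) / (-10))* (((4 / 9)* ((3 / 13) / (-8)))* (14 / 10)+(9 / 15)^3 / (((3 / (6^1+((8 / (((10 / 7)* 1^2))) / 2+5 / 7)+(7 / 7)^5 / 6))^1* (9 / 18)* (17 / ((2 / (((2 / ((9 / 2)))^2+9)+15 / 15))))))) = 8940286 / 77867278125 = 0.00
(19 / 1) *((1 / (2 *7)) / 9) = 19 / 126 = 0.15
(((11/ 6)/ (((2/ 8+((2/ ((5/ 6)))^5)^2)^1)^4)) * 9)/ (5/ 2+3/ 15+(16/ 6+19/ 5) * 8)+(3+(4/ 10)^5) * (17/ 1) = 982753395590221256357922045859116759216842172660424687/ 19204124345571454391682723496706163297381945804603125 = 51.17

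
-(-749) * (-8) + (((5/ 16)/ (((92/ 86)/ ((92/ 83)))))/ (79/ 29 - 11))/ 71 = -5992.00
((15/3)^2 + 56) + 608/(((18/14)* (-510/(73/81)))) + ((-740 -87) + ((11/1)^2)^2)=2582855681/185895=13894.16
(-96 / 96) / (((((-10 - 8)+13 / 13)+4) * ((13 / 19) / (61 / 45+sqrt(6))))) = 0.43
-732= -732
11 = 11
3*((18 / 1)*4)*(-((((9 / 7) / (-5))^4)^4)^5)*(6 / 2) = -14157147634239809780501465413937672372383448467983463218766709918733580166170248 / 3353077164822748841188787625923370388228499573110866243697217455549154293219967491214428267909397618495859205722808837890625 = -0.00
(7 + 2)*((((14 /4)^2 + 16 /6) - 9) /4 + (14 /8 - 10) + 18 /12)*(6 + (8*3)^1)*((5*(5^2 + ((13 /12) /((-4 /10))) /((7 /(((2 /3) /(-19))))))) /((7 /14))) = -757513625 /2128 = -355974.45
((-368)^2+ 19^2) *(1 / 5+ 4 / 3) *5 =3123055 / 3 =1041018.33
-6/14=-3/7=-0.43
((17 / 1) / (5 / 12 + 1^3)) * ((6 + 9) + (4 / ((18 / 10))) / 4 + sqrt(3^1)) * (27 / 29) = 324 * sqrt(3) / 29 + 5040 / 29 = 193.14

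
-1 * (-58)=58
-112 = -112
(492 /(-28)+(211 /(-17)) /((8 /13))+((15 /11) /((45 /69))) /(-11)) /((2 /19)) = -83016795 /230384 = -360.34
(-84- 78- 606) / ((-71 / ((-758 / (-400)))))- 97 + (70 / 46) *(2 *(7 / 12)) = -18304283 / 244950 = -74.73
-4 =-4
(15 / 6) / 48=5 / 96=0.05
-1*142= -142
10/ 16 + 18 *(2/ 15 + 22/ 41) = 20801/ 1640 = 12.68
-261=-261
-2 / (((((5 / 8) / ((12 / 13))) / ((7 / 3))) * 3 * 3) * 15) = -448 / 8775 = -0.05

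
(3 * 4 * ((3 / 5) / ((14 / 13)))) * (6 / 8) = 5.01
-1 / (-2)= 1 / 2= 0.50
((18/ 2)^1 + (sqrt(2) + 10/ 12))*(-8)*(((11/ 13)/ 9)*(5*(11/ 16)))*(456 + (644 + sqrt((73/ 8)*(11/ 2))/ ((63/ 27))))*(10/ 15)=-605*(6*sqrt(2) + 59)*(3*sqrt(803) + 30800)/ 58968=-21384.34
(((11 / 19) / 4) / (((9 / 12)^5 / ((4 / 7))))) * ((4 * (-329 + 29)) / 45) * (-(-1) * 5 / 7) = -6.64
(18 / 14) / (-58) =-9 / 406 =-0.02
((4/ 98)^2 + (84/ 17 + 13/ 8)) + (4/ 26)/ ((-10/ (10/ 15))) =417551143/ 63674520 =6.56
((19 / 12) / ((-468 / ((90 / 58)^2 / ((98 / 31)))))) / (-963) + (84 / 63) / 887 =2450080369 / 1627019672096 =0.00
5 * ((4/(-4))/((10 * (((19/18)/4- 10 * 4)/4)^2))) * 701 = -29071872/8185321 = -3.55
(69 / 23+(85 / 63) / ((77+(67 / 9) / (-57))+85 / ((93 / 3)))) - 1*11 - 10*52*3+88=-13116221045 / 8862413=-1479.98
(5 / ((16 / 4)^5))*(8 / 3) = 5 / 384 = 0.01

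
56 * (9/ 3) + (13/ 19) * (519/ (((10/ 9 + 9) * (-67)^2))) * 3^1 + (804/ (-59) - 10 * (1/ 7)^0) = 5086387933/ 35225183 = 144.40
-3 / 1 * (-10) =30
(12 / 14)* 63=54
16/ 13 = 1.23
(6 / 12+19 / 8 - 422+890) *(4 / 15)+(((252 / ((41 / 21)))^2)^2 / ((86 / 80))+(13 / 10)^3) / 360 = 31377285370450799431 / 43742780280000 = 717313.47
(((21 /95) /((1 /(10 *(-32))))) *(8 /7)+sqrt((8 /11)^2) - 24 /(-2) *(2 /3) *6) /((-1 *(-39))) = -0.82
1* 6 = 6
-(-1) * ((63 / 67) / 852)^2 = 441 / 362064784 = 0.00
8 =8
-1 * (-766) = 766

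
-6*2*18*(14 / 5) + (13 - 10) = -3009 / 5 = -601.80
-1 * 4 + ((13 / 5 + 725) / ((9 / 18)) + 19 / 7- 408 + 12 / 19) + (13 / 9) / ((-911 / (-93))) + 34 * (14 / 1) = 2767411364 / 1817445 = 1522.69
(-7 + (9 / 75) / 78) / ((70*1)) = -4549 / 45500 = -0.10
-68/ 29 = -2.34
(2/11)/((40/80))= 4/11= 0.36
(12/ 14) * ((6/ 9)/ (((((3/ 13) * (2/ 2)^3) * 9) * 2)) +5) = 836/ 189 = 4.42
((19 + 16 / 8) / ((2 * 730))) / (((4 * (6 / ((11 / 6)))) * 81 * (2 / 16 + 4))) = 7 / 2128680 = 0.00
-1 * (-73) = 73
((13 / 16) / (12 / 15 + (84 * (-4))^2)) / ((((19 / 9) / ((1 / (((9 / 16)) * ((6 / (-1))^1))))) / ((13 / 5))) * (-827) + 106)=845 / 278537855992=0.00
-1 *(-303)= 303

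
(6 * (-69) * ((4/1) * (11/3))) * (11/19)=-66792/19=-3515.37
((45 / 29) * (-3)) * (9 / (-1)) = 1215 / 29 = 41.90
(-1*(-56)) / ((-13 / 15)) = -840 / 13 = -64.62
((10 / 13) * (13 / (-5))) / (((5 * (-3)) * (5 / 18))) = 12 / 25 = 0.48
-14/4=-7/2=-3.50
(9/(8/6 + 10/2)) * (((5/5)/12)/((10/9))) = 81/760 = 0.11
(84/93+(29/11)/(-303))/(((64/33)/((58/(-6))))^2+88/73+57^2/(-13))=-811417467575/225573524415537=-0.00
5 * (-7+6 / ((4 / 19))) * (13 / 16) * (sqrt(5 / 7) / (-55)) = -559 * sqrt(35) / 2464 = -1.34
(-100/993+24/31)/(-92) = -5183/708009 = -0.01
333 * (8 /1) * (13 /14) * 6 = 103896 /7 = 14842.29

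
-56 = -56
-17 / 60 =-0.28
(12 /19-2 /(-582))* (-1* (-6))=7022 /1843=3.81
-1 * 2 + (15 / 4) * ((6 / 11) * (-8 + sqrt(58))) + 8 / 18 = -1774 / 99 + 45 * sqrt(58) / 22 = -2.34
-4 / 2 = -2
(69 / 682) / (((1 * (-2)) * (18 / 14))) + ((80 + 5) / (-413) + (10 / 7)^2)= 1.80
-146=-146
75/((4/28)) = 525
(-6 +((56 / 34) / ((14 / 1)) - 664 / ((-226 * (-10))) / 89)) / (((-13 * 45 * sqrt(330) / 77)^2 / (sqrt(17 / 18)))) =-0.00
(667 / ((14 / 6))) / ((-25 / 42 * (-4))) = 6003 / 50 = 120.06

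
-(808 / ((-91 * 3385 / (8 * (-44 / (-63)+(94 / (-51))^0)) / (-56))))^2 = -30616125177856 / 7685730459225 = -3.98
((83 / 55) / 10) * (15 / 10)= 249 / 1100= 0.23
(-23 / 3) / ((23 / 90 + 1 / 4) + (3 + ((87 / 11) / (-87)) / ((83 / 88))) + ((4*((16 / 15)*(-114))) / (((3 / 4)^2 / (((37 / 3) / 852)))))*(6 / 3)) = 73191060 / 206451317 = 0.35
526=526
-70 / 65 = -14 / 13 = -1.08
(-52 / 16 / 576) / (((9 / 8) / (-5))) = 65 / 2592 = 0.03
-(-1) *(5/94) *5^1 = 25/94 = 0.27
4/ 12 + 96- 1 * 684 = -1763/ 3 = -587.67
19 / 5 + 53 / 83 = 4.44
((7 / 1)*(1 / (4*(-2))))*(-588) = 1029 / 2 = 514.50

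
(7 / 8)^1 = 0.88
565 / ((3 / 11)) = 6215 / 3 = 2071.67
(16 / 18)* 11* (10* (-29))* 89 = -2271280 / 9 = -252364.44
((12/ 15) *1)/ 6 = 2/ 15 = 0.13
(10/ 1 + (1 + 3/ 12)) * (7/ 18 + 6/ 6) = 125/ 8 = 15.62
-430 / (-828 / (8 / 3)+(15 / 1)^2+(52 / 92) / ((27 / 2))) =534060 / 106139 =5.03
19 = 19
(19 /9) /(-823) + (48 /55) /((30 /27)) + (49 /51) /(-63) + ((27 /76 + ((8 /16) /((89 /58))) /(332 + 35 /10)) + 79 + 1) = 3477181227058673 /42862613537700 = 81.12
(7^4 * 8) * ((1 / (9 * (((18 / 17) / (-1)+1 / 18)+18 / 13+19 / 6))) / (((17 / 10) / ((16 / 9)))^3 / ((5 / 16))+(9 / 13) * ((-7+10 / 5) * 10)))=-70636267520000 / 3736254544443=-18.91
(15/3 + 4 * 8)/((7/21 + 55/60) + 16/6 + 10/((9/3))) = 5.10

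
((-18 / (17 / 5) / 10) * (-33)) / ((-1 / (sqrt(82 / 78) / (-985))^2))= -0.00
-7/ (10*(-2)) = 7/ 20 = 0.35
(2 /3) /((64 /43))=43 /96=0.45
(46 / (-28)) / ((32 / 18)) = -207 / 224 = -0.92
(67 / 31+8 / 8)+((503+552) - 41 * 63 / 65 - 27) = 1997717 / 2015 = 991.42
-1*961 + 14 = -947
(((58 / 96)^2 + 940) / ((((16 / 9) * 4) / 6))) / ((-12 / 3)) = -198.36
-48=-48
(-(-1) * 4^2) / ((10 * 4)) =2 / 5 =0.40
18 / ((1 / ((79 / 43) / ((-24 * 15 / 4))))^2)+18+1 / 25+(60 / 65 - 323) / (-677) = 18.52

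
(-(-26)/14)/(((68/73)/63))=8541/68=125.60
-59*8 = -472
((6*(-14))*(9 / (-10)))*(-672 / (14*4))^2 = 54432 / 5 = 10886.40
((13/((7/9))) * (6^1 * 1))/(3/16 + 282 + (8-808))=-11232/57995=-0.19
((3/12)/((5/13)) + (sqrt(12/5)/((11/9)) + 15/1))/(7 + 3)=9 * sqrt(15)/275 + 313/200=1.69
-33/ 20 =-1.65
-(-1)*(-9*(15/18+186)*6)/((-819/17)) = 19057/91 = 209.42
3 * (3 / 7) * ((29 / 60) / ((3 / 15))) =87 / 28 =3.11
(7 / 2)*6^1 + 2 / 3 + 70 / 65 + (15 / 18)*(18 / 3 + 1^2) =743 / 26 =28.58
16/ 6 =8/ 3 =2.67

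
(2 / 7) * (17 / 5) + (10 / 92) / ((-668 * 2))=2089329 / 2150960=0.97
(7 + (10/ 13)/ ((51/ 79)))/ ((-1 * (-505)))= 5431/ 334815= 0.02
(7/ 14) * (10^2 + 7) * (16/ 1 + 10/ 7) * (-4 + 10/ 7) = -2397.67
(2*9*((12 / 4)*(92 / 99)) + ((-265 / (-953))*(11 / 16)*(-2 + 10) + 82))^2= 7858989885321 / 439573156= 17878.68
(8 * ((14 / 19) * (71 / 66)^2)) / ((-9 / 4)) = -564592 / 186219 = -3.03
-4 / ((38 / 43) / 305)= -26230 / 19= -1380.53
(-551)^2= 303601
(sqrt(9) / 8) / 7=3 / 56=0.05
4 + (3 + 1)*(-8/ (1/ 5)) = -156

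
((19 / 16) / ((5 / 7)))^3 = 2352637 / 512000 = 4.59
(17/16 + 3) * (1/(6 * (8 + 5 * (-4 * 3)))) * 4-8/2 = -389/96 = -4.05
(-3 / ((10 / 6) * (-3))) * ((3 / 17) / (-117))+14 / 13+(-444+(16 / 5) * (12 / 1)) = -446999 / 1105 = -404.52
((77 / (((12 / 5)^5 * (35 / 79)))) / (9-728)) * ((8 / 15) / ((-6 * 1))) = 108625 / 402547968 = 0.00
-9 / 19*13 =-117 / 19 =-6.16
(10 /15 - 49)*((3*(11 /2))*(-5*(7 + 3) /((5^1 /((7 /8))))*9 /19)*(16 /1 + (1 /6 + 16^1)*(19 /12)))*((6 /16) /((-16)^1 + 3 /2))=-17296125 /4864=-3555.95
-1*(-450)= 450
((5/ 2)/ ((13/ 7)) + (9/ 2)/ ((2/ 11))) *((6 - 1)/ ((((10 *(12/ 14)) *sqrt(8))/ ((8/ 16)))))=9499 *sqrt(2)/ 4992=2.69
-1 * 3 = -3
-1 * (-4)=4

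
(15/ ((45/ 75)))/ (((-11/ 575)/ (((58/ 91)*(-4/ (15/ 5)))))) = 3335000/ 3003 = 1110.56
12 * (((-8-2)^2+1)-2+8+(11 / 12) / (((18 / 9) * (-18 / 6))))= 7693 / 6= 1282.17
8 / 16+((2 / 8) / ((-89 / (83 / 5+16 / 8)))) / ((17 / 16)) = 6821 / 15130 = 0.45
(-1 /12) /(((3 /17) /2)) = -17 /18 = -0.94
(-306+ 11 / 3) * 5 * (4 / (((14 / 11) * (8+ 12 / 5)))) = -249425 / 546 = -456.82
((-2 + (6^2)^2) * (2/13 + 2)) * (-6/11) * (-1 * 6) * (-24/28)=-7818.29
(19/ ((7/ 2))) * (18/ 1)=684/ 7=97.71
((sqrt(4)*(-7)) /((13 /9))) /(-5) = 126 /65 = 1.94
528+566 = 1094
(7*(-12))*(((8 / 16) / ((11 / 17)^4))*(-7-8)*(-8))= -420945840 / 14641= -28751.17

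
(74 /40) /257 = 37 /5140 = 0.01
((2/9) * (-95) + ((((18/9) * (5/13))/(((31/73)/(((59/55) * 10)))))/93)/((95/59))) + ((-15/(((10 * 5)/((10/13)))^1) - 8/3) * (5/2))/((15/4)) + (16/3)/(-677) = -22.92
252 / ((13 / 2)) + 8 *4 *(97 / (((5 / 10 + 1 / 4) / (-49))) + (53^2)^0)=-7906232 / 39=-202723.90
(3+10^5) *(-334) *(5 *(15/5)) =-501015030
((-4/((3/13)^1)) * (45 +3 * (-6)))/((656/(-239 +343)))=-3042/41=-74.20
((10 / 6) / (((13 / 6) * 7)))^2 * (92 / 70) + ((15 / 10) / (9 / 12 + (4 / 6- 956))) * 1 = 0.01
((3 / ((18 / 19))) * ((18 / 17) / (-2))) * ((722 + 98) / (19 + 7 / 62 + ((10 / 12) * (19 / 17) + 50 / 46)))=-9997686 / 153679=-65.06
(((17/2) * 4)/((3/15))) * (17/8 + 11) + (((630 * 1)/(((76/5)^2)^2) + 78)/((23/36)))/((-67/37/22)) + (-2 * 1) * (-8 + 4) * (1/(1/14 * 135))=748.59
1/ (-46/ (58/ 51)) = -0.02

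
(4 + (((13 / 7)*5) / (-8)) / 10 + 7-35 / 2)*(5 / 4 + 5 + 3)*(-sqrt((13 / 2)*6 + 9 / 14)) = 27417*sqrt(7770) / 6272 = 385.32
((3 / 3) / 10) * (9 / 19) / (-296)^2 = 9 / 16647040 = 0.00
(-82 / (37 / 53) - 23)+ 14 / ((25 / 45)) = -115.26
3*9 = 27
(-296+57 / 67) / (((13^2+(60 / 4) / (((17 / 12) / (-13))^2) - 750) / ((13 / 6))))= -74294675 / 79246662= -0.94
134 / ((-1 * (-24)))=67 / 12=5.58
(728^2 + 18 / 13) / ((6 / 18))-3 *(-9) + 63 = 20670600 / 13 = 1590046.15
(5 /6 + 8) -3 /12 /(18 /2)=317 /36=8.81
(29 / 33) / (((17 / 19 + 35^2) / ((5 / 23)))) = 2755 / 17678628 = 0.00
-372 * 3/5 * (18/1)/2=-10044/5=-2008.80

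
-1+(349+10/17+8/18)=53402/153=349.03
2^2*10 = 40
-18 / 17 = -1.06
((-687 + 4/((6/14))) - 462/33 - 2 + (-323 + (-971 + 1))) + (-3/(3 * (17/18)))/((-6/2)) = -1986.31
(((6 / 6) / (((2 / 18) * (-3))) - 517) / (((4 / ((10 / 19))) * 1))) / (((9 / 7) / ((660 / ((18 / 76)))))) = -4004000 / 27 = -148296.30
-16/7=-2.29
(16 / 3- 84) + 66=-38 / 3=-12.67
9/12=3/4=0.75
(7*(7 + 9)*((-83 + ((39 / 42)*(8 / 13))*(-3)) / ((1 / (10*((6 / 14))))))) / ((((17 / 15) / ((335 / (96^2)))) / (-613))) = 3044387875 / 3808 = 799471.61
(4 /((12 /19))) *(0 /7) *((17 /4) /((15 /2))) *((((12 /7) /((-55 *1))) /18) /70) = 0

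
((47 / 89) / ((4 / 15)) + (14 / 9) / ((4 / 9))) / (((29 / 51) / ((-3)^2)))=895509 / 10324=86.74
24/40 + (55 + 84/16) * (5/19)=6253/380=16.46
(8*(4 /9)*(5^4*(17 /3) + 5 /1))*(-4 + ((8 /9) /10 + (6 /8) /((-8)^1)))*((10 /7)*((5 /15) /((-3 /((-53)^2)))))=22517827.67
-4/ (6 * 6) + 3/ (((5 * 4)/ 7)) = 0.94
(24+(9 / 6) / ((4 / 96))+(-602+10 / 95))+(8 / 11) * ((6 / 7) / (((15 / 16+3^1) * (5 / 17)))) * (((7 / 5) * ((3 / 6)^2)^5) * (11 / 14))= -302702077 / 558600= -541.89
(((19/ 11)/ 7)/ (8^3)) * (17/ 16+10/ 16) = 513/ 630784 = 0.00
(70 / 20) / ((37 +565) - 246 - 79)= 7 / 554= 0.01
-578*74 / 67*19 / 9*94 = -126684.56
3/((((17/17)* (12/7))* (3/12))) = 7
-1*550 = -550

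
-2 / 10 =-0.20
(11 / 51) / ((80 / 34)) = 11 / 120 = 0.09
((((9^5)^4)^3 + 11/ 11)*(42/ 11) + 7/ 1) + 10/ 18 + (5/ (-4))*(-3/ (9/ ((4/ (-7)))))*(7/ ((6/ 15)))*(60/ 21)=4754889253573584982753273828882414935129484510465154027536678/ 693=6861312054218737348850323000000000000000000000000000000000.00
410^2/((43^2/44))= 4000.22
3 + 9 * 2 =21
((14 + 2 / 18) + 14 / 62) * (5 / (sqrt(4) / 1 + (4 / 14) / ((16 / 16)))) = 8750 / 279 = 31.36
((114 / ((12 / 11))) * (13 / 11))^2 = 61009 / 4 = 15252.25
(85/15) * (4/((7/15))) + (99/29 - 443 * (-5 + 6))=-79376/203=-391.01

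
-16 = -16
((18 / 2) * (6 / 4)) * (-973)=-26271 / 2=-13135.50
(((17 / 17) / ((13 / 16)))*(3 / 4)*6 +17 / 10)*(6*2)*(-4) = -22584 / 65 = -347.45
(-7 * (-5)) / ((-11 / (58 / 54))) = -3.42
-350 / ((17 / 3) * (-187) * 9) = 350 / 9537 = 0.04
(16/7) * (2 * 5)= 22.86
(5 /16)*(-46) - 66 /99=-361 /24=-15.04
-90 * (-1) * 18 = 1620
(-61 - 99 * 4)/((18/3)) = -457/6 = -76.17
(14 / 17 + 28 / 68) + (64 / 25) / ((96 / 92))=4703 / 1275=3.69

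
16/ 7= 2.29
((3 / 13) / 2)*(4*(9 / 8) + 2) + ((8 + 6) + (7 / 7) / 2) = 15.25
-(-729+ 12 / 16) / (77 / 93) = 270909 / 308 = 879.57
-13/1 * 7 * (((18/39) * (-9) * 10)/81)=140/3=46.67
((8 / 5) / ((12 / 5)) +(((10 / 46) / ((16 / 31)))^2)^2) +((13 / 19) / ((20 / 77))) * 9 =127565533727053 / 5226803036160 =24.41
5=5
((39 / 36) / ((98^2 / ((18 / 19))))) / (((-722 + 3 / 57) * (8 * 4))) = -39 / 8431236352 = -0.00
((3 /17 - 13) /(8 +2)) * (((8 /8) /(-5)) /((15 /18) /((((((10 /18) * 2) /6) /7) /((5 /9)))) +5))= 218 /19125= 0.01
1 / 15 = 0.07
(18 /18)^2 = 1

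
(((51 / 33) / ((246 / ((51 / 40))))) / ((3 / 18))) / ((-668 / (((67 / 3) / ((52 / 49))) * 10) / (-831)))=12.58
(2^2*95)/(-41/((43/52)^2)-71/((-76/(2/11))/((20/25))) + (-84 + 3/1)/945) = -6.34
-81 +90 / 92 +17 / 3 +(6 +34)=-4741 / 138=-34.36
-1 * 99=-99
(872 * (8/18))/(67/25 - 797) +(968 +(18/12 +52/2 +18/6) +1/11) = 1962212609/1965942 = 998.10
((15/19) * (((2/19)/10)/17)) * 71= 213/6137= 0.03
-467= -467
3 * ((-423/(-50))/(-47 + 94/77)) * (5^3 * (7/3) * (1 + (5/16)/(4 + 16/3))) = -106953/640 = -167.11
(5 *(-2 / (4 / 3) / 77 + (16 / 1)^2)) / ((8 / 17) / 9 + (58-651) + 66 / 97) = -2925235305 / 1353635206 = -2.16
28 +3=31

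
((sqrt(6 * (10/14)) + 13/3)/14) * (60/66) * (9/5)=9 * sqrt(210)/539 + 39/77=0.75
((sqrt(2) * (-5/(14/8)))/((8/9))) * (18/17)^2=-7290 * sqrt(2)/2023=-5.10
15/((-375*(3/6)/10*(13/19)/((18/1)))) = -1368/65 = -21.05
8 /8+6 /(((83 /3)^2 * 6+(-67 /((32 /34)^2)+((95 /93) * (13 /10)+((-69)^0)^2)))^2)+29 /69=1134554768442894338 /798819008477090901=1.42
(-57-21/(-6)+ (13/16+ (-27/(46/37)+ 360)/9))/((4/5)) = -27785/1472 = -18.88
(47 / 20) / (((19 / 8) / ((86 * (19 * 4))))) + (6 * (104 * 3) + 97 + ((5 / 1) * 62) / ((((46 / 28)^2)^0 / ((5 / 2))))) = 46056 / 5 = 9211.20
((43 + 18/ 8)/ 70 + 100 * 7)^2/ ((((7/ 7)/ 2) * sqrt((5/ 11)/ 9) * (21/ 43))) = 1654940344723 * sqrt(55)/ 1372000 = 8945602.10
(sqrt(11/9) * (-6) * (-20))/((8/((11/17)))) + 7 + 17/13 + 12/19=2208/247 + 55 * sqrt(11)/17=19.67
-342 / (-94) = 171 / 47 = 3.64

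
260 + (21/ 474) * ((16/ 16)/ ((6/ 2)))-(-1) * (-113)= 69685/ 474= 147.01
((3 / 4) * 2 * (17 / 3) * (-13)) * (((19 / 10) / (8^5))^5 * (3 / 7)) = -1641653637 / 52890504608140026393395200000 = -0.00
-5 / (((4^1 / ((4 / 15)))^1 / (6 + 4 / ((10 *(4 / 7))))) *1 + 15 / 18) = -402 / 247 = -1.63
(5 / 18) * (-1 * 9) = -5 / 2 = -2.50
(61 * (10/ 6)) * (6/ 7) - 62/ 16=4663/ 56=83.27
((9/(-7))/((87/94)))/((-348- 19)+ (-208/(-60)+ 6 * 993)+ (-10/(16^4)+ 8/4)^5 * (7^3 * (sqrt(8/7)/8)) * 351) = 4053028462238796235863915336350244708896679295419678720/138101887849969922761517187562479401588130708792278764793175461- 14234769200242957465480783001269855155651325014206054400 * sqrt(14)/19728841121424274680216741080354200226875815541754109256167923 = -0.00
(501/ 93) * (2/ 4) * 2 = 167/ 31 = 5.39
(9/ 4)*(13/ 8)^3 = 19773/ 2048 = 9.65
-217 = -217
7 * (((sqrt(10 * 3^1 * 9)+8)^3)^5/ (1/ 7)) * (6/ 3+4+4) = 323217732263629320044427.40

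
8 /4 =2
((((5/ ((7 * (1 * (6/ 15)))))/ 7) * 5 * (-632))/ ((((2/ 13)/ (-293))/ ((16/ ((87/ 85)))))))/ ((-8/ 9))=-38366152500/ 1421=-26999403.59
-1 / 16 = -0.06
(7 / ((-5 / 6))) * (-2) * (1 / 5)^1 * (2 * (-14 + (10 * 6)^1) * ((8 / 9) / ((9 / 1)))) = 20608 / 675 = 30.53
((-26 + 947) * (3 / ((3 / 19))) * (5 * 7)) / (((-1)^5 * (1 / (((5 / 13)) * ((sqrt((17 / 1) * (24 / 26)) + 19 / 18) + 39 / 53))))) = -6124650 * sqrt(663) / 169-1744504475 / 4134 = -1355139.20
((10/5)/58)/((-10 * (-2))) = 1/580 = 0.00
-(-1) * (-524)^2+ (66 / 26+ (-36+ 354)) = 3573655 / 13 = 274896.54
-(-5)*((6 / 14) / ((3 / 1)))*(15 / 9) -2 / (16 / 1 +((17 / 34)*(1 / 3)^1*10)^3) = 12791 / 11697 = 1.09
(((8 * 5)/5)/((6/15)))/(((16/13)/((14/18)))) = 455/36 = 12.64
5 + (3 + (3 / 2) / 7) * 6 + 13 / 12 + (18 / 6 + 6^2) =5407 / 84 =64.37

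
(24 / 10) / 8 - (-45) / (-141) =-9 / 470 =-0.02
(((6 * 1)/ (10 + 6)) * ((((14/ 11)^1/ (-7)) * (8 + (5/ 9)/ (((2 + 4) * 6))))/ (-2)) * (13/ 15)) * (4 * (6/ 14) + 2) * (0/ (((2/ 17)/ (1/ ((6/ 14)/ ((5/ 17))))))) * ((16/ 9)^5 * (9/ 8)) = 0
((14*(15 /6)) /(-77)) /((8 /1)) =-5 /88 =-0.06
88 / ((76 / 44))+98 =2830 / 19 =148.95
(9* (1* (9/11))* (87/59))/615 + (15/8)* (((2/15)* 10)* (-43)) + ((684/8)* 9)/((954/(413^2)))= 137474.12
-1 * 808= -808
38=38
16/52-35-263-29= -4247/13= -326.69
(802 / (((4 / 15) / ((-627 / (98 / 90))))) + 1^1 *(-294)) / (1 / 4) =-339484074 / 49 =-6928246.41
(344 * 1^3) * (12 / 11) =4128 / 11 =375.27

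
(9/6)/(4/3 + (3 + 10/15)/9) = 81/94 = 0.86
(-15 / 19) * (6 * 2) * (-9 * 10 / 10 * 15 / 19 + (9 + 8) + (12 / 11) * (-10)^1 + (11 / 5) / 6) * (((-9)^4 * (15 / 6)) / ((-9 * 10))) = -8881407 / 7942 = -1118.28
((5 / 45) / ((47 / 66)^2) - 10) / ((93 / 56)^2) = -22585472 / 6368547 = -3.55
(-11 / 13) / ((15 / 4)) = -44 / 195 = -0.23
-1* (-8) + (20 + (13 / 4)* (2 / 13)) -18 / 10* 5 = 39 / 2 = 19.50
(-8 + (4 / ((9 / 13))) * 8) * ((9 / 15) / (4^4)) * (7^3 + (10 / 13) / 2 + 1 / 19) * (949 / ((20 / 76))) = 266278231 / 2400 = 110949.26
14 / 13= 1.08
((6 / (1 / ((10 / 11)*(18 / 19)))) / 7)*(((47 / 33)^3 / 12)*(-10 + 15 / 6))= -2595575 / 1947253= -1.33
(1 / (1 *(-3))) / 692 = -1 / 2076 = -0.00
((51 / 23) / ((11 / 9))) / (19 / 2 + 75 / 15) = 918 / 7337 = 0.13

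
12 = 12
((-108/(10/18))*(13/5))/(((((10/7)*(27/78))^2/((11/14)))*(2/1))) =-507507/625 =-812.01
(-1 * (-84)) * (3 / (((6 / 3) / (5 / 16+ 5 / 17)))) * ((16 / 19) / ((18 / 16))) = 18480 / 323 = 57.21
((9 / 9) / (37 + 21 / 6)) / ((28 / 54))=1 / 21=0.05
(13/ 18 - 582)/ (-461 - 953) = 10463/ 25452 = 0.41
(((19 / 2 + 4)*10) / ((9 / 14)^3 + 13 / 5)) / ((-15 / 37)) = -4568760 / 39317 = -116.20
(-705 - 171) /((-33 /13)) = 345.09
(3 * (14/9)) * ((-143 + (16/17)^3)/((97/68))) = -13037976/28033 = -465.09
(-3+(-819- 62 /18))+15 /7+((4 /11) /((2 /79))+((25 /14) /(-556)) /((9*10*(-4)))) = -4987044169 /6164928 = -808.94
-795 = -795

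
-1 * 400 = -400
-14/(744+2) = -7/373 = -0.02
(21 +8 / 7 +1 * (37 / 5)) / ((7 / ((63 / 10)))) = 4653 / 175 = 26.59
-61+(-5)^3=-186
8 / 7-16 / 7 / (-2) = 16 / 7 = 2.29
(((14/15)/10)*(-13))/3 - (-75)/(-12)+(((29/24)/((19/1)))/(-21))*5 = -177411/26600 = -6.67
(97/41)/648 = 97/26568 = 0.00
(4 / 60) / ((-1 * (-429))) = 1 / 6435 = 0.00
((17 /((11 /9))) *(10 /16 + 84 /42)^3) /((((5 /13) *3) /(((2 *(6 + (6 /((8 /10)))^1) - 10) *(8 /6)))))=34793577 /7040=4942.27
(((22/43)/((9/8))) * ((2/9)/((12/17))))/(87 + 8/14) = 10472/6405237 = 0.00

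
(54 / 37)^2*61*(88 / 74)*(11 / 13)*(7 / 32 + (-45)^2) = 348710200443 / 1316978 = 264780.58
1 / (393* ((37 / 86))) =86 / 14541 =0.01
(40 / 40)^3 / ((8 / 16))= 2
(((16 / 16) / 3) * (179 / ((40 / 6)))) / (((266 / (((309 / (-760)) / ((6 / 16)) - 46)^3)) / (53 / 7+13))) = -5884724701926 / 81450625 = -72248.98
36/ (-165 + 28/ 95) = -3420/ 15647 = -0.22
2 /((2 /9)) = 9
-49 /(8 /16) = -98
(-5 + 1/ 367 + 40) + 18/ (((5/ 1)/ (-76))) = -437826/ 1835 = -238.60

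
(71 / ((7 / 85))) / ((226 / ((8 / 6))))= 12070 / 2373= 5.09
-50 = -50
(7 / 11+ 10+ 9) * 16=3456 / 11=314.18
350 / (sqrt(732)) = 175 * sqrt(183) / 183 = 12.94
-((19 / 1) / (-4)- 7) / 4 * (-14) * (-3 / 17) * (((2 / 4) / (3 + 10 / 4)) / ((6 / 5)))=1645 / 2992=0.55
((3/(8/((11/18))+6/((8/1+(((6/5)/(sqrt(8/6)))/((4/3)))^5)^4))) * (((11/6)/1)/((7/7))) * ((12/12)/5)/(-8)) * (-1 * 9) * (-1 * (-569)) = 830821250702701668498870025322496000000000000000000000000 * sqrt(3)/1652012393397779289979900003360018401597200529855598967698009+113726510285279196533077208574682704653593281680028133327040221641/2114575863549157491174272004300823554044416678215166678653451520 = 53.78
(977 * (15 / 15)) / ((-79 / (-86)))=84022 / 79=1063.57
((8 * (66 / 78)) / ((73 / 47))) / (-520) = -517 / 61685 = -0.01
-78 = -78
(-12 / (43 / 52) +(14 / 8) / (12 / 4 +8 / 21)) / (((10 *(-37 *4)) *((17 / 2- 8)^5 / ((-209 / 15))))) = -2381137 / 564805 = -4.22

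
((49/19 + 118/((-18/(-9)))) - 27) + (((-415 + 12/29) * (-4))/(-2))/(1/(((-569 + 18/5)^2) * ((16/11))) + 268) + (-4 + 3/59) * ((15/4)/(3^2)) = 12088417233113435/405114057783252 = 29.84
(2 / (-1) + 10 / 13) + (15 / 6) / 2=1 / 52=0.02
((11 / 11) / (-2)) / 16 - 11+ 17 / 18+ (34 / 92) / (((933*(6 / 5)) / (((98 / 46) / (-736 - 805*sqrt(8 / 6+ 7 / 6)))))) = -10.09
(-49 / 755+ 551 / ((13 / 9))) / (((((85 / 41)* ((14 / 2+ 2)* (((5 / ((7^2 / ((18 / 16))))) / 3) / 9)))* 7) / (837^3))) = 1679941532567184768 / 4171375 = 402730881919.56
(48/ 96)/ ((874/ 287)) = 287/ 1748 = 0.16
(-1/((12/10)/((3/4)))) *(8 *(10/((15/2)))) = -20/3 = -6.67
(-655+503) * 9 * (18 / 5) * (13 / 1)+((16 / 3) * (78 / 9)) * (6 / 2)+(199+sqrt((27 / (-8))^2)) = -7641763 / 120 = -63681.36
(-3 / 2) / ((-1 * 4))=3 / 8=0.38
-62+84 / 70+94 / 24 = -3413 / 60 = -56.88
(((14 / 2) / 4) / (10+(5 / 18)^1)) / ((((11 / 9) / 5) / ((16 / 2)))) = 2268 / 407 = 5.57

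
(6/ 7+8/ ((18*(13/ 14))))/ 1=1094/ 819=1.34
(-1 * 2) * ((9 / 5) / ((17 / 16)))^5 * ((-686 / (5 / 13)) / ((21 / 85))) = 52588481347584 / 261003125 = 201486.02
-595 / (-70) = 17 / 2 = 8.50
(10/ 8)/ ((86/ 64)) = 40/ 43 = 0.93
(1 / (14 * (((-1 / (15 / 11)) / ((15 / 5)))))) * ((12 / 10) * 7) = -27 / 11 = -2.45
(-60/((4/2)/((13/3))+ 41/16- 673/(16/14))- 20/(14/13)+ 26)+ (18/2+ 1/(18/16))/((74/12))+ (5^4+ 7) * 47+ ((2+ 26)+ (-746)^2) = 18502839733286/31560963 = 586257.13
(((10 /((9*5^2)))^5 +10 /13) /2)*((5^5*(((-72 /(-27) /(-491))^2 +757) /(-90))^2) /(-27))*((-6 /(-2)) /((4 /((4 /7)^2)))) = -2489060491292821772556868537 /3227234353422627454103925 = -771.27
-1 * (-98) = 98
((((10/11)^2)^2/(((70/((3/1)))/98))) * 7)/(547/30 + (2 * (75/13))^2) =1490580000/11236132963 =0.13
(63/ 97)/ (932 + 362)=0.00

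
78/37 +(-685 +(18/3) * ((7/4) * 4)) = -23713/37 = -640.89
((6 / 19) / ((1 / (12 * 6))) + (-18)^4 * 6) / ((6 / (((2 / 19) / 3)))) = 1329744 / 361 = 3683.50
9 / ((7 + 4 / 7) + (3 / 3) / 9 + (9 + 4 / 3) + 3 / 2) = 1134 / 2459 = 0.46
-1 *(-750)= 750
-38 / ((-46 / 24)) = 456 / 23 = 19.83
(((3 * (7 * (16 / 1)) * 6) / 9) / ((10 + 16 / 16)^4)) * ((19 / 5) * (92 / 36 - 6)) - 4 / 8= -922717 / 1317690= -0.70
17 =17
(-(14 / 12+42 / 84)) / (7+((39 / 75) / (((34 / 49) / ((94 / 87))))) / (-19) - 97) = 1170875 / 63257189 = 0.02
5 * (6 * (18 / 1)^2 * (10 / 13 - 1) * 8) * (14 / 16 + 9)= -2303640 / 13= -177203.08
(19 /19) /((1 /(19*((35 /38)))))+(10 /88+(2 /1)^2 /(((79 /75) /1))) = 74425 /3476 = 21.41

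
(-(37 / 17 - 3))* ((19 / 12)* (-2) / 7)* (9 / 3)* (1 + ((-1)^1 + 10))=-11.18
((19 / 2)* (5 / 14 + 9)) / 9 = 2489 / 252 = 9.88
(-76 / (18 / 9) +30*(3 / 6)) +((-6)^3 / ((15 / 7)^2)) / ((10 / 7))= -6991 / 125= -55.93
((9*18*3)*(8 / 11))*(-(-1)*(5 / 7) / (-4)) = -4860 / 77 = -63.12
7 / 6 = 1.17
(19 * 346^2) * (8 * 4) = 72787328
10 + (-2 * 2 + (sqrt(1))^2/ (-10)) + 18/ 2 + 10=249/ 10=24.90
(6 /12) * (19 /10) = 19 /20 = 0.95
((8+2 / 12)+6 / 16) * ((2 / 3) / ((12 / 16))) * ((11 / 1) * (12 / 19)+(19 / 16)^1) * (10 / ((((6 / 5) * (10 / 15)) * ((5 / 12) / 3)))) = 2534825 / 456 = 5558.83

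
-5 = -5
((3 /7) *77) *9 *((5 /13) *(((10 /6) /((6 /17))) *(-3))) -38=-43063 /26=-1656.27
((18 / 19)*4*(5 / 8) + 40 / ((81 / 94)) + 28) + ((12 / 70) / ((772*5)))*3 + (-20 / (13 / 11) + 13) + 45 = 117.87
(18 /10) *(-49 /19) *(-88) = 38808 /95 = 408.51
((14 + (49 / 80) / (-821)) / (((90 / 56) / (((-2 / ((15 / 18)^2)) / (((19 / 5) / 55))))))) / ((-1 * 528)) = 6436297 / 9359400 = 0.69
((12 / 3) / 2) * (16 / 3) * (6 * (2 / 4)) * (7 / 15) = 224 / 15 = 14.93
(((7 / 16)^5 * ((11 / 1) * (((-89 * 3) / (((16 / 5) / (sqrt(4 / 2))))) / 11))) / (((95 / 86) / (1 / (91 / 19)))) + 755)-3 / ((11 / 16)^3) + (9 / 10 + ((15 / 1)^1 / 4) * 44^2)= 106568749 / 13310-27565881 * sqrt(2) / 109051904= 8006.31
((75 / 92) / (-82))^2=5625 / 56911936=0.00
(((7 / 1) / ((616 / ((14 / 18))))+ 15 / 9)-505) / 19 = -398633 / 15048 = -26.49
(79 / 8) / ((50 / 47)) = 3713 / 400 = 9.28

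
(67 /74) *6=201 /37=5.43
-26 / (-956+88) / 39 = 1 / 1302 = 0.00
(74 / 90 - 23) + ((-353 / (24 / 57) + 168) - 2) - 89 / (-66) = -2745089 / 3960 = -693.20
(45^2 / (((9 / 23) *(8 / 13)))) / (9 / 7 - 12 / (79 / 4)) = 496041 / 40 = 12401.02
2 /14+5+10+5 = 141 /7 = 20.14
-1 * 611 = -611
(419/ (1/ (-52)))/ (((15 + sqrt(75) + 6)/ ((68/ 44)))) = -1296386/ 671 + 925990*sqrt(3)/ 2013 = -1135.27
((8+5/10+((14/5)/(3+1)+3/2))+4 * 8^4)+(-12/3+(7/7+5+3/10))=16397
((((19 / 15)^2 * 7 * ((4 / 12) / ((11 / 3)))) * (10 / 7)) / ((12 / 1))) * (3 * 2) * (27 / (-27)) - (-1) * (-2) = -1351 / 495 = -2.73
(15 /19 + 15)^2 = 90000 /361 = 249.31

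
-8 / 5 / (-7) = 8 / 35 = 0.23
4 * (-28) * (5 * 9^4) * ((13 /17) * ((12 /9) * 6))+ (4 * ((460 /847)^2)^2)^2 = -101218217373316577495874732807040 /4503147827343261174184337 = -22477214.00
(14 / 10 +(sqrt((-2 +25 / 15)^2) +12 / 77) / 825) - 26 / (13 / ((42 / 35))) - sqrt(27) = -6.20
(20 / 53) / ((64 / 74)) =185 / 424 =0.44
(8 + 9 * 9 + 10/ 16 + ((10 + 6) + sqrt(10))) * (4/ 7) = 4 * sqrt(10)/ 7 + 845/ 14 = 62.16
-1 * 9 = -9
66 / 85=0.78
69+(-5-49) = 15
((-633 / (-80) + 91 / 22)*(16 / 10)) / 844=10603 / 464200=0.02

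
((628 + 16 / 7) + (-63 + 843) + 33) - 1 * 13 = 10012 / 7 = 1430.29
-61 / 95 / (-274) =61 / 26030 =0.00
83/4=20.75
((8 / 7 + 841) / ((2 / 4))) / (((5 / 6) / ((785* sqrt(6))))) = 11106180* sqrt(6) / 7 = 3886353.43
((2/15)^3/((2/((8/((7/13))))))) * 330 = 9152/1575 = 5.81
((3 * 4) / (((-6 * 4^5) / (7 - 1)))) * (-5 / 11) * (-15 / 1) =-225 / 2816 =-0.08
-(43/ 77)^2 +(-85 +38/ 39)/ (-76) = 0.79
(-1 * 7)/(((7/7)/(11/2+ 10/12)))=-133/3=-44.33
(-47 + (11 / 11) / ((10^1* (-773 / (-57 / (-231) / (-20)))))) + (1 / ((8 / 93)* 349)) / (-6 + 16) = -390501494673 / 8309131600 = -47.00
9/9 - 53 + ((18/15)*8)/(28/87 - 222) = -2509268/48215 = -52.04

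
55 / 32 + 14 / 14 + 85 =2807 / 32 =87.72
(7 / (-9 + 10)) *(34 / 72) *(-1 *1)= -119 / 36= -3.31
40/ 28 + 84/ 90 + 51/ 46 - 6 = -12217/ 4830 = -2.53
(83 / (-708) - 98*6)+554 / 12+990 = 317219 / 708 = 448.05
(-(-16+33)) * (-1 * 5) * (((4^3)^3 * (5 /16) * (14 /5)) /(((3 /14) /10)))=2729574400 /3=909858133.33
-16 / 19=-0.84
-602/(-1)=602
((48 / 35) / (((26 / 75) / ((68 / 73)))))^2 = 599270400 / 44129449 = 13.58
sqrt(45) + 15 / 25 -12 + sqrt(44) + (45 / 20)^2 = -507 / 80 + 2*sqrt(11) + 3*sqrt(5) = 7.00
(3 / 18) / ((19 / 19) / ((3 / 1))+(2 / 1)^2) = 1 / 26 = 0.04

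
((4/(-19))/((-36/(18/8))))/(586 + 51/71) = 71/3165932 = 0.00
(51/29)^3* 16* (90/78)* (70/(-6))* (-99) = 36770857200/317057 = 115975.54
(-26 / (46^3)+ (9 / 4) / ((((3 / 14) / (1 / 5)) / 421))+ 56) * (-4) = -228763869 / 60835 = -3760.40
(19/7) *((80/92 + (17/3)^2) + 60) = 365693/1449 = 252.38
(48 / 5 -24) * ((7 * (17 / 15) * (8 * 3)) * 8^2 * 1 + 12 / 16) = -4387086 / 25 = -175483.44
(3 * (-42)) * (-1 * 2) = 252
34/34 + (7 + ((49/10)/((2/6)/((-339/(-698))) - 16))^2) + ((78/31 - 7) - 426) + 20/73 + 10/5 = -23059258824993193/54888946418800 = -420.11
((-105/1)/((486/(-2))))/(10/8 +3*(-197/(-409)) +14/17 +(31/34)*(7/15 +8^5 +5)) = 695300/48088972431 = 0.00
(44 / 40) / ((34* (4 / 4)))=11 / 340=0.03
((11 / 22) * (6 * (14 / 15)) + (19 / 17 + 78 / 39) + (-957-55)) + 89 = -77952 / 85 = -917.08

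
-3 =-3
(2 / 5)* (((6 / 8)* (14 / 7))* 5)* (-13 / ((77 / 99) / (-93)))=4663.29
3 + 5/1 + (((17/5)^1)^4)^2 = 6978882441/390625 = 17865.94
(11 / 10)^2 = 1.21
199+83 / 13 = 2670 / 13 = 205.38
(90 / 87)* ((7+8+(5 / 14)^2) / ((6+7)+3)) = 0.98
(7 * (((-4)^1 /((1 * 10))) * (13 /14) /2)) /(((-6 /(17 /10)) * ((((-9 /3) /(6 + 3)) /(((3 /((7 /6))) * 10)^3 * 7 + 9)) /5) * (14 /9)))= -11600725149 /27440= -422766.95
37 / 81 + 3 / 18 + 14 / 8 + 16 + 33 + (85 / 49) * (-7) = 88975 / 2268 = 39.23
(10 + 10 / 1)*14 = 280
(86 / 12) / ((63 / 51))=731 / 126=5.80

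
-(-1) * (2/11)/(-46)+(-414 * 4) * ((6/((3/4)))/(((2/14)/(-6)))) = 140773247/253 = 556416.00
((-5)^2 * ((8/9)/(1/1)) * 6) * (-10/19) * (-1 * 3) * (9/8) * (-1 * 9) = -40500/19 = -2131.58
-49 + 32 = -17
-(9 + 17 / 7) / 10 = -8 / 7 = -1.14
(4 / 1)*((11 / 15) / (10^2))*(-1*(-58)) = 638 / 375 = 1.70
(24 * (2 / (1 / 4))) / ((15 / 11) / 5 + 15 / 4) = 2816 / 59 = 47.73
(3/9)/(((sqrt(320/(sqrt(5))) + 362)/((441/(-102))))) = -290557309/72983165188-35476 * sqrt(5)/18245791297 + 784 * 5^(3/4)/18245791297 + 1605289 * 5^(1/4)/18245791297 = -0.00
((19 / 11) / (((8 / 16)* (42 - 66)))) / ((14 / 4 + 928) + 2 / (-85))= -1615 / 10451166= -0.00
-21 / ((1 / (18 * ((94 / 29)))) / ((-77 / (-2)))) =-1367982 / 29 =-47171.79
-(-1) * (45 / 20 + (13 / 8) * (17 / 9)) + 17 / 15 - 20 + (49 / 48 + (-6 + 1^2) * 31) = -120619 / 720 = -167.53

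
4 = 4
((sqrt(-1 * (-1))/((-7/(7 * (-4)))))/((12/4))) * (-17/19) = -68/57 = -1.19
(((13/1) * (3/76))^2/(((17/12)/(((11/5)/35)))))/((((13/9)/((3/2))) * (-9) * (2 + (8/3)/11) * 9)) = -42471/635793200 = -0.00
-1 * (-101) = 101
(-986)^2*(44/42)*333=2374102632/7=339157518.86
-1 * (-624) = 624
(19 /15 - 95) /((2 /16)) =-11248 /15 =-749.87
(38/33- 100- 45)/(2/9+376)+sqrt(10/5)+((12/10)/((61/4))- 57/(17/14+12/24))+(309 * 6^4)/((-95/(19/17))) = -1832673021917/386241020+sqrt(2) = -4743.48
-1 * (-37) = 37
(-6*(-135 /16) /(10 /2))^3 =531441 /512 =1037.97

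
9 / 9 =1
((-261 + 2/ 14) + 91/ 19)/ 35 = -34057/ 4655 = -7.32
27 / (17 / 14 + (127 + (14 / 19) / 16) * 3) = 28728 / 406823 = 0.07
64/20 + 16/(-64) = 2.95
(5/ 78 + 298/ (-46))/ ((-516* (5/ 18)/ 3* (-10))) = -34521/ 2571400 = -0.01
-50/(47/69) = -3450/47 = -73.40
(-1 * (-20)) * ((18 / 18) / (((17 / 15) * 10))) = 30 / 17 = 1.76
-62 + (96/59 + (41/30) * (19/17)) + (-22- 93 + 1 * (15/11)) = -57089749/330990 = -172.48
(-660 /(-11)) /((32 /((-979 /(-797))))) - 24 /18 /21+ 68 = 28214435 /401688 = 70.24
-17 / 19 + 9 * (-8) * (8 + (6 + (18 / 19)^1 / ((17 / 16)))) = -346609 / 323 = -1073.09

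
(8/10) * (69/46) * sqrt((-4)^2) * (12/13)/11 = 288/715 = 0.40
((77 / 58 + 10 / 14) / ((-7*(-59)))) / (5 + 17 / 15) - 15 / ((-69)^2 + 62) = -24488805 / 10628773064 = -0.00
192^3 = 7077888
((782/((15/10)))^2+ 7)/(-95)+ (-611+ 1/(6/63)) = -5919173/1710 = -3461.50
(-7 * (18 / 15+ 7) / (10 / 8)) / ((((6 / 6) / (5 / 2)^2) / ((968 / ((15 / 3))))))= -277816 / 5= -55563.20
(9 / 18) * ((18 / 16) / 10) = 9 / 160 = 0.06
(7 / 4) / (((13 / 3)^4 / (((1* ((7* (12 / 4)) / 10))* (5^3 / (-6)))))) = -99225 / 456976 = -0.22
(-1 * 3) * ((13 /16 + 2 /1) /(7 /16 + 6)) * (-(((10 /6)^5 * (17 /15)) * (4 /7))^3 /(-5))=-76765625000000 /506932535403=-151.43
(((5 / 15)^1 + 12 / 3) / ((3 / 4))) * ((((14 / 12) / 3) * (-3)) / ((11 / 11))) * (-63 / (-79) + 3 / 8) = -7.90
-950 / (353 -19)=-475 / 167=-2.84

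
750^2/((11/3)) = 1687500/11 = 153409.09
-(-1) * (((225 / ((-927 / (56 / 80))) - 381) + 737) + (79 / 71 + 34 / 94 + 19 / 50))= 3073502217 / 8592775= 357.68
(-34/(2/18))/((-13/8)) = 2448/13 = 188.31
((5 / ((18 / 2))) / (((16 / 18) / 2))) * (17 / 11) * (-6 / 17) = -15 / 22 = -0.68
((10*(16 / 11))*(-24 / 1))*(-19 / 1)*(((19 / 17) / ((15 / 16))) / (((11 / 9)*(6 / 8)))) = 17743872 / 2057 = 8626.09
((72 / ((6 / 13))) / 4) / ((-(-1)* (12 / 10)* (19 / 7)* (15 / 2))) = 91 / 57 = 1.60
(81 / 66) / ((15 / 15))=27 / 22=1.23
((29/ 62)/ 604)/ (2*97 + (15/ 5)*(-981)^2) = 29/ 108122749096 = 0.00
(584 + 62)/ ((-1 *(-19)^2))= -34/ 19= -1.79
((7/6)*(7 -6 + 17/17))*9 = 21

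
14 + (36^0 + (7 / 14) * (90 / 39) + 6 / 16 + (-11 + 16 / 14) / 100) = 299031 / 18200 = 16.43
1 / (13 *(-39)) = -1 / 507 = -0.00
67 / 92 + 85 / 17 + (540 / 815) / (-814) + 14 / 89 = 5.88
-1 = -1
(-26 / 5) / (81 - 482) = 26 / 2005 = 0.01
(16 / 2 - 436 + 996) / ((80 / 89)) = 6319 / 10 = 631.90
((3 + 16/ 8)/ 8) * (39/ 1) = 195/ 8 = 24.38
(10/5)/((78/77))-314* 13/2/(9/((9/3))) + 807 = 5017/39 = 128.64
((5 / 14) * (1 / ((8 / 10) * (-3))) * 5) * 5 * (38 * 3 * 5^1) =-2120.54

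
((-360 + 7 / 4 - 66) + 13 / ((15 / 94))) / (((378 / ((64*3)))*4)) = -41134 / 945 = -43.53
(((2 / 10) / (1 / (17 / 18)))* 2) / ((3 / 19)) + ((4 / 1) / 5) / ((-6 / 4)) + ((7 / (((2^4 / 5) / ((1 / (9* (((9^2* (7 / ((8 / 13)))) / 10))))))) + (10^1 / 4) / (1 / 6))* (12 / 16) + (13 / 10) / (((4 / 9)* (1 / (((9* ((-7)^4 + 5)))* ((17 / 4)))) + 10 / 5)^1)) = 13.76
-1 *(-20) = 20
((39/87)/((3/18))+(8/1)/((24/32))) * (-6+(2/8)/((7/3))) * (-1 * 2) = 4565/29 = 157.41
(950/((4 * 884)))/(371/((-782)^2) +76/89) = 380179075/1209229918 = 0.31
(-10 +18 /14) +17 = 58 /7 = 8.29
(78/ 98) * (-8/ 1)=-312/ 49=-6.37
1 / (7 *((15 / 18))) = 6 / 35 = 0.17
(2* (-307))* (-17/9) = 10438/9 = 1159.78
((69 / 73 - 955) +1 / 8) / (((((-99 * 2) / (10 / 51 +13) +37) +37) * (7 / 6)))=-160682115 / 11593568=-13.86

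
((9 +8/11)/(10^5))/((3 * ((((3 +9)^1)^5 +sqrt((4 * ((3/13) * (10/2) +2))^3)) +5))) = 58496353123/448925108554391700000 - 57031 * sqrt(533)/56115638569298962500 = 0.00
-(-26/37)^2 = -676/1369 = -0.49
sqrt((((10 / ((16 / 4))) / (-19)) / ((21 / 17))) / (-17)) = sqrt(3990) / 798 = 0.08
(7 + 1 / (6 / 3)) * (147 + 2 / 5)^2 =1629507 / 10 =162950.70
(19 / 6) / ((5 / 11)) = 209 / 30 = 6.97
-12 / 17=-0.71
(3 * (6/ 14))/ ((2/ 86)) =387/ 7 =55.29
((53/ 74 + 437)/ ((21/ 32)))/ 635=172752/ 164465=1.05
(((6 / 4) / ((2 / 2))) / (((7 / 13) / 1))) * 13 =507 / 14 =36.21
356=356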